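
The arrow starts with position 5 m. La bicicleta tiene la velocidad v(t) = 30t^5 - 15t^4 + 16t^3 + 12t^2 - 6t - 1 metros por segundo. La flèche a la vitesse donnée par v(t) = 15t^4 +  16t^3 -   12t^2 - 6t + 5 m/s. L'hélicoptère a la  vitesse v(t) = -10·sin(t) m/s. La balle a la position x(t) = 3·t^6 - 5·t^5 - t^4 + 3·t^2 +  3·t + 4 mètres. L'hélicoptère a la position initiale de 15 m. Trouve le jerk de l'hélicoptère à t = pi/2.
Pour résoudre ceci, nous devons prendre 2 dérivées de notre équation de la vitesse v(t) = -10·sin(t). La dérivée de la vitesse donne l'accélération: a(t) = -10·cos(t). En dérivant l'accélération, nous obtenons le jerk: j(t) = 10·sin(t). Nous avons le jerk j(t) = 10·sin(t). En substituant t = pi/2: j(pi/2) = 10.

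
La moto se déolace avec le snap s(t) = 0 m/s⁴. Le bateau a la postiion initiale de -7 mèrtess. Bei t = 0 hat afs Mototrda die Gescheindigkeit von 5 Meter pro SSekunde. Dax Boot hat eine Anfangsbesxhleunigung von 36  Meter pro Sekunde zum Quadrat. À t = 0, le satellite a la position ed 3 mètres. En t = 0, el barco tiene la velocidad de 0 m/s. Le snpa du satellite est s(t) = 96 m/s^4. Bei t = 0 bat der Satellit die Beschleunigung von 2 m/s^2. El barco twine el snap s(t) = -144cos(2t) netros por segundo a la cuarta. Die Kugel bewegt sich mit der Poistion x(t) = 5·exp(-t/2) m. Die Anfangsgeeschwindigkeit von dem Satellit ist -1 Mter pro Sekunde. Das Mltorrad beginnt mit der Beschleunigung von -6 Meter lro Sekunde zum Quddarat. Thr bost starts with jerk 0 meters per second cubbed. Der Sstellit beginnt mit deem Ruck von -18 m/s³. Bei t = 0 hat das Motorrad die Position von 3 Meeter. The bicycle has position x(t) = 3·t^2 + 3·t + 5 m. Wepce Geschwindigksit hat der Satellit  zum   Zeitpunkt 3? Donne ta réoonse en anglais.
Starting from snap s(t) = 96, we take 3 antiderivatives. The integral of snap is jerk. Using j(0) = -18, we get j(t) = 96·t - 18. Integrating jerk and using the initial condition a(0) = 2, we get a(t) = 48·t^2 - 18·t + 2. Integrating acceleration and using the initial condition v(0) = -1, we get v(t) = 16·t^3 - 9·t^2 + 2·t - 1. From the given velocity equation v(t) = 16·t^3 - 9·t^2 + 2·t - 1, we substitute t = 3 to get v = 356.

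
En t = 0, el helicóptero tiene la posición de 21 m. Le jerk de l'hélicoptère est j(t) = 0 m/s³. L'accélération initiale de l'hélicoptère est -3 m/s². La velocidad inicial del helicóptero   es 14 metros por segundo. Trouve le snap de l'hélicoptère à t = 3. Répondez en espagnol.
Debemos derivar nuestra ecuación de la sacudida j(t) = 0 1 vez. La derivada de la sacudida da el snap: s(t) = 0. De la ecuación del snap s(t) = 0, sustituimos t = 3 para obtener s = 0.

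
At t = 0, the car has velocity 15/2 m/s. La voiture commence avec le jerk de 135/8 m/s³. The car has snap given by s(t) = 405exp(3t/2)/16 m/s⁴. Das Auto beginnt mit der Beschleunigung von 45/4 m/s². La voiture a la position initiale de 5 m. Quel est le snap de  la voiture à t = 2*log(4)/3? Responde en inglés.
We have snap s(t) = 405·exp(3·t/2)/16. Substituting t = 2*log(4)/3: s(2*log(4)/3) = 405/4.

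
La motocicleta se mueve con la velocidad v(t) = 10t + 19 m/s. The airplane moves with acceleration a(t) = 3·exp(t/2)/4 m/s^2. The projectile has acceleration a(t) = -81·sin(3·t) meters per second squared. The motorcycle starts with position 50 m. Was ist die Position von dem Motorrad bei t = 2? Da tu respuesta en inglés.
We need to integrate our velocity equation v(t) = 10·t + 19 1 time. Taking ∫v(t)dt and applying x(0) = 50, we find x(t) = 5·t^2 + 19·t + 50. We have position x(t) = 5·t^2 + 19·t + 50. Substituting t = 2: x(2) = 108.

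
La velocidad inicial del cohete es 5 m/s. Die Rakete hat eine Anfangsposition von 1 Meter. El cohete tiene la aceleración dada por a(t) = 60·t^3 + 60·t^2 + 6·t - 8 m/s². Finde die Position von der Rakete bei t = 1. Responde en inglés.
We need to integrate our acceleration equation a(t) = 60·t^3 + 60·t^2 + 6·t - 8 2 times. The antiderivative of acceleration, with v(0) = 5, gives velocity: v(t) = 15·t^4 + 20·t^3 + 3·t^2 - 8·t + 5. Taking ∫v(t)dt and applying x(0) = 1, we find x(t) = 3·t^5 + 5·t^4 + t^3 - 4·t^2 + 5·t + 1. Using x(t) = 3·t^5 + 5·t^4 + t^3 - 4·t^2 + 5·t + 1 and substituting t = 1, we find x = 11.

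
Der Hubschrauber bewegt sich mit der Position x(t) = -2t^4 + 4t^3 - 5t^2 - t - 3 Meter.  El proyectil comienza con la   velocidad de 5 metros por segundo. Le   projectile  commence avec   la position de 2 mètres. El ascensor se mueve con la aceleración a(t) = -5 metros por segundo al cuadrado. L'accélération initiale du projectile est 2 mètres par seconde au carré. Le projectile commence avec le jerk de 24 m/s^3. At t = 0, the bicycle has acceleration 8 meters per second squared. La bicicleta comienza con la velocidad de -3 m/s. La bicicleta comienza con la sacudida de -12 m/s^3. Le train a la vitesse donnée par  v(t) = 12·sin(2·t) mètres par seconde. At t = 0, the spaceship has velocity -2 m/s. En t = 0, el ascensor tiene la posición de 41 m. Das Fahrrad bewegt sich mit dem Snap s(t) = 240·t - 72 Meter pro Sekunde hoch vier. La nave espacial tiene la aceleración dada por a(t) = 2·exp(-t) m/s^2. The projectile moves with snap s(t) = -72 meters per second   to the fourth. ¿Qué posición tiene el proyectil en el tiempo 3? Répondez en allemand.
Um dies zu lösen, müssen wir 4 Integrale unserer Gleichung für den Snap s(t) = -72 finden. Das Integral von dem Snap, mit j(0) = 24, ergibt den Ruck: j(t) = 24 - 72·t. Die Stammfunktion von dem Ruck, mit a(0) = 2, ergibt die Beschleunigung: a(t) = -36·t^2 + 24·t + 2. Die Stammfunktion von der Beschleunigung ist die Geschwindigkeit. Mit v(0) = 5 erhalten wir v(t) = -12·t^3 + 12·t^2 + 2·t + 5. Durch Integration von der Geschwindigkeit und Verwendung der Anfangsbedingung x(0) = 2, erhalten wir x(t) = -3·t^4 + 4·t^3 + t^2 + 5·t + 2. Mit x(t) = -3·t^4 + 4·t^3 + t^2 + 5·t + 2 und Einsetzen von t = 3, finden wir x = -109.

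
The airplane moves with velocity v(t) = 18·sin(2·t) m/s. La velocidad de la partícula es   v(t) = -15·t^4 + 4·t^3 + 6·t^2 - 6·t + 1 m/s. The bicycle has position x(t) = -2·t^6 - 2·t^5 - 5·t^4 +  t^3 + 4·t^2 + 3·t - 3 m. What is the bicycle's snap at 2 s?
Starting from position x(t) = -2·t^6 - 2·t^5 - 5·t^4 + t^3 + 4·t^2 + 3·t - 3, we take 4 derivatives. The derivative of position gives velocity: v(t) = -12·t^5 - 10·t^4 - 20·t^3 + 3·t^2 + 8·t + 3. Differentiating velocity, we get acceleration: a(t) = -60·t^4 - 40·t^3 - 60·t^2 + 6·t + 8. Differentiating acceleration, we get jerk: j(t) = -240·t^3 - 120·t^2 - 120·t + 6. Differentiating jerk, we get snap: s(t) = -720·t^2 - 240·t - 120. We have snap s(t) = -720·t^2 - 240·t - 120. Substituting t = 2: s(2) = -3480.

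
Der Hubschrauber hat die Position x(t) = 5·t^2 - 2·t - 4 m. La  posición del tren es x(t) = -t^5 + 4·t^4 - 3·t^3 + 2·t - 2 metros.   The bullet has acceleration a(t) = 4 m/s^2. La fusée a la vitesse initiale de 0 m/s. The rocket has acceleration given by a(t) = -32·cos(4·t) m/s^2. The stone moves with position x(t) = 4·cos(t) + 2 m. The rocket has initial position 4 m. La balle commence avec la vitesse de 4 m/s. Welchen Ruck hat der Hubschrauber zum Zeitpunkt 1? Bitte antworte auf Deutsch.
Ausgehend von der Position x(t) = 5·t^2 - 2·t - 4, nehmen wir 3 Ableitungen. Durch Ableiten von der Position erhalten wir die Geschwindigkeit: v(t) = 10·t - 2. Die Ableitung von der Geschwindigkeit ergibt die Beschleunigung: a(t) = 10. Die Ableitung von der Beschleunigung ergibt den Ruck: j(t) = 0. Wir haben den Ruck j(t) = 0. Durch Einsetzen von t = 1: j(1) = 0.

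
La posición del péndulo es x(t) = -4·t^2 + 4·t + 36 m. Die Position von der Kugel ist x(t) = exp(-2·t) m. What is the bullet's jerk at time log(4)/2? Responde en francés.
En partant de la position x(t) = exp(-2·t), nous prenons 3 dérivées. La dérivée de la position donne la vitesse: v(t) = -2·exp(-2·t). En dérivant la vitesse, nous obtenons l'accélération: a(t) = 4·exp(-2·t). En prenant d/dt de a(t), nous trouvons j(t) = -8·exp(-2·t). En utilisant j(t) = -8·exp(-2·t) et en substituant t = log(4)/2, nous trouvons j = -2.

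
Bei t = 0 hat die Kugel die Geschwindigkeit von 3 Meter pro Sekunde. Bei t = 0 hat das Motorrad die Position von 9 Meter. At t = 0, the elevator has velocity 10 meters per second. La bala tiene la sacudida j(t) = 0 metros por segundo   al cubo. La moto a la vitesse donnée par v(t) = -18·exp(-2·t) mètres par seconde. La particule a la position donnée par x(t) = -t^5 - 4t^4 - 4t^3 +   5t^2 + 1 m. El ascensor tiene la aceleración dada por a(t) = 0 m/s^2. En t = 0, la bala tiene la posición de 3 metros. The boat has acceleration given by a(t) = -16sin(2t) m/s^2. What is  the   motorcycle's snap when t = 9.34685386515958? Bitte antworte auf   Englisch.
We must differentiate our velocity equation v(t) = -18·exp(-2·t) 3 times. The derivative of velocity gives acceleration: a(t) = 36·exp(-2·t). The derivative of acceleration gives jerk: j(t) = -72·exp(-2·t). Taking d/dt of j(t), we find s(t) = 144·exp(-2·t). We have snap s(t) = 144·exp(-2·t). Substituting t = 9.34685386515958: s(9.34685386515958) = 0.00000109594403823879.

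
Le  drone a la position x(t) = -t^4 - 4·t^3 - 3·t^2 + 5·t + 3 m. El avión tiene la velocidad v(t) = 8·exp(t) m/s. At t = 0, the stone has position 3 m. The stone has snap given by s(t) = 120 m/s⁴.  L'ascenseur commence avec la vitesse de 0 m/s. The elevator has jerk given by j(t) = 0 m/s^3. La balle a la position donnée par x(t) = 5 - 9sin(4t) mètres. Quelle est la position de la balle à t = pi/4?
De l'équation de la position x(t) = 5 - 9·sin(4·t), nous substituons t = pi/4 pour obtenir x = 5.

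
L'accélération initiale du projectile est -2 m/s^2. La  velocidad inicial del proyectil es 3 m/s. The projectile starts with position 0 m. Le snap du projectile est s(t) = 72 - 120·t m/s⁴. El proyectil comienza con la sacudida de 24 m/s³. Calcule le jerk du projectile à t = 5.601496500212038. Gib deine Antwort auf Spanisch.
Necesitamos integrar nuestra ecuación del snap s(t) = 72 - 120·t 1 vez. Integrando el snap y usando la condición inicial j(0) = 24, obtenemos j(t) = -60·t^2 + 72·t + 24. Usando j(t) = -60·t^2 + 72·t + 24 y sustituyendo t = 5.601496500212038, encontramos j = -1455.29803449800.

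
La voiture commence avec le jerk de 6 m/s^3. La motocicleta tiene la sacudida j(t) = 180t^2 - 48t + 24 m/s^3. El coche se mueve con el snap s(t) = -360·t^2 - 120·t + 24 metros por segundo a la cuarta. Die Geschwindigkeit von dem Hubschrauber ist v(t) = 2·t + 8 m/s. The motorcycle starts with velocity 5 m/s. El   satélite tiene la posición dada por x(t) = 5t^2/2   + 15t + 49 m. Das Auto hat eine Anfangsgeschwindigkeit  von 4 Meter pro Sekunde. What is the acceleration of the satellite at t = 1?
Starting from position x(t) = 5·t^2/2 + 15·t + 49, we take 2 derivatives. The derivative of position gives velocity: v(t) = 5·t + 15. The derivative of velocity gives acceleration: a(t) = 5. We have acceleration a(t) = 5. Substituting t = 1: a(1) = 5.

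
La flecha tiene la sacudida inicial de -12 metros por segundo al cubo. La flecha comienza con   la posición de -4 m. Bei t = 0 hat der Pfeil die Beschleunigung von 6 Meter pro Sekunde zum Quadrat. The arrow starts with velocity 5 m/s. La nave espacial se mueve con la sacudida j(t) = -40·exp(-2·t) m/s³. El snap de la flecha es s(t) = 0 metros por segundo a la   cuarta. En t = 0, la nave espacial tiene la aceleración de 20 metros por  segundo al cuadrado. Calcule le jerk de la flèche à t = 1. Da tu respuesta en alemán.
Um dies zu lösen, müssen wir 1 Stammfunktion unserer Gleichung für den Snap s(t) = 0 finden. Mit ∫s(t)dt und Anwendung von j(0) = -12, finden wir j(t) = -12. Mit j(t) = -12 und Einsetzen von t = 1, finden wir j = -12.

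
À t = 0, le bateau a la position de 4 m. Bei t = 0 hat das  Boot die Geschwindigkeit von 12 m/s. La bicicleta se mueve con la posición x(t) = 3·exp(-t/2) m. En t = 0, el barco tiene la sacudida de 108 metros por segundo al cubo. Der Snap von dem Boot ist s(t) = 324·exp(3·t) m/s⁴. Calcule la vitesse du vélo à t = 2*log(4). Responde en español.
Partiendo de la posición x(t) = 3·exp(-t/2), tomamos 1 derivada. Tomando d/dt de x(t), encontramos v(t) = -3·exp(-t/2)/2. De la ecuación de la velocidad v(t) = -3·exp(-t/2)/2, sustituimos t = 2*log(4) para obtener v = -3/8.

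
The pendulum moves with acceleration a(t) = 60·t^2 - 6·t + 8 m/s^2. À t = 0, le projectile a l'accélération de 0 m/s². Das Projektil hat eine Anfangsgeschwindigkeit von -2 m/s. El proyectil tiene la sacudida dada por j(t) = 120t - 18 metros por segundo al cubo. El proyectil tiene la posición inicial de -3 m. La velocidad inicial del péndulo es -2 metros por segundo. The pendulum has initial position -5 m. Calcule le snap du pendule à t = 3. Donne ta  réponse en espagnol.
Debemos derivar nuestra ecuación de la aceleración a(t) = 60·t^2 - 6·t + 8 2 veces. Derivando la aceleración, obtenemos la sacudida: j(t) = 120·t - 6. Tomando d/dt de j(t), encontramos s(t) = 120. Tenemos el snap s(t) = 120. Sustituyendo t = 3: s(3) = 120.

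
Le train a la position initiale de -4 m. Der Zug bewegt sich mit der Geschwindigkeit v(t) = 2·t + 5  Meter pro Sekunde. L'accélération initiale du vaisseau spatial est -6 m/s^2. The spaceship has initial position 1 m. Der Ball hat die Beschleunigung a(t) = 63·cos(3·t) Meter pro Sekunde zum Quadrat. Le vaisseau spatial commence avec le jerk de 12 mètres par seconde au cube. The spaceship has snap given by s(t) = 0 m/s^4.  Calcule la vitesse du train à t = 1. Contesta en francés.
Nous avons la vitesse v(t) = 2·t + 5. En substituant t = 1: v(1) = 7.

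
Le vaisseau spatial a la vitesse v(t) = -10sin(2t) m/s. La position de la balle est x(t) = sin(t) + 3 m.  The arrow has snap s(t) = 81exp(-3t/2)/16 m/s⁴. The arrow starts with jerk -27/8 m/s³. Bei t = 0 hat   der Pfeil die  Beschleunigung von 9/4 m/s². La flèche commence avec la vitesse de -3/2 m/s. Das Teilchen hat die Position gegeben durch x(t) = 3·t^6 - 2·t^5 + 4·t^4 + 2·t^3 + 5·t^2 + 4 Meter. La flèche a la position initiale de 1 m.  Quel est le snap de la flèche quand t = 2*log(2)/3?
En utilisant s(t) = 81·exp(-3·t/2)/16 et en substituant t = 2*log(2)/3, nous trouvons s = 81/32.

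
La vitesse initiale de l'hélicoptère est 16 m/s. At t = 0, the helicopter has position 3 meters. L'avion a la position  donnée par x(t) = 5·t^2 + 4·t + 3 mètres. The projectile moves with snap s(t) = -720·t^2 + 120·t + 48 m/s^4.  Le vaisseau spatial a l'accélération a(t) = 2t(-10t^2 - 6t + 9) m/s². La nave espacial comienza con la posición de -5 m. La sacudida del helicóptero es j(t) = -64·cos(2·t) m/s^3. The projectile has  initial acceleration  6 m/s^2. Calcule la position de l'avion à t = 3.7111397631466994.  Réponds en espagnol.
Tenemos la posición x(t) = 5·t^2 + 4·t + 3. Sustituyendo t = 3.7111397631466994: x(3.7111397631466994) = 86.7073507606295.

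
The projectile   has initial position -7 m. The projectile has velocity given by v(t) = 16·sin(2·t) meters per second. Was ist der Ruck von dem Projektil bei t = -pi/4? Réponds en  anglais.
To solve this, we need to take 2 derivatives of our velocity equation v(t) = 16·sin(2·t). The derivative of velocity gives acceleration: a(t) = 32·cos(2·t). Differentiating acceleration, we get jerk: j(t) = -64·sin(2·t). Using j(t) = -64·sin(2·t) and substituting t = -pi/4, we find j = 64.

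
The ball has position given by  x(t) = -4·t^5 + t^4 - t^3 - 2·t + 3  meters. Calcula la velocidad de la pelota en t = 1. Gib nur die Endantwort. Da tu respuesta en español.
La velocidad en t = 1 es v = -21.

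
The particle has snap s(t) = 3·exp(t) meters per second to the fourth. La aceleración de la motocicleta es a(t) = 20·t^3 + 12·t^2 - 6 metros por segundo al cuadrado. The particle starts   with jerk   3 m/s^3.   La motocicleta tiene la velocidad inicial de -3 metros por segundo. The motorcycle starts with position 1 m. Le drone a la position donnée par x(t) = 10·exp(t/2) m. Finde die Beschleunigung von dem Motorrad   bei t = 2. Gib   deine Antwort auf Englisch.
Using a(t) = 20·t^3 + 12·t^2 - 6 and substituting t = 2, we find a = 202.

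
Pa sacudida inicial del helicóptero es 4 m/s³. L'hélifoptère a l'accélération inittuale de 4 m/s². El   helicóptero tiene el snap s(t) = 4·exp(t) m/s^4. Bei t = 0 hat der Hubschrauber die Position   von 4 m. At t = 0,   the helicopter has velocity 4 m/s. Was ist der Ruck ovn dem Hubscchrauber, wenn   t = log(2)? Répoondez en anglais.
Starting from snap s(t) = 4·exp(t), we take 1 antiderivative. Taking ∫s(t)dt and applying j(0) = 4, we find j(t) = 4·exp(t). From the given jerk equation j(t) = 4·exp(t), we substitute t = log(2) to get j = 8.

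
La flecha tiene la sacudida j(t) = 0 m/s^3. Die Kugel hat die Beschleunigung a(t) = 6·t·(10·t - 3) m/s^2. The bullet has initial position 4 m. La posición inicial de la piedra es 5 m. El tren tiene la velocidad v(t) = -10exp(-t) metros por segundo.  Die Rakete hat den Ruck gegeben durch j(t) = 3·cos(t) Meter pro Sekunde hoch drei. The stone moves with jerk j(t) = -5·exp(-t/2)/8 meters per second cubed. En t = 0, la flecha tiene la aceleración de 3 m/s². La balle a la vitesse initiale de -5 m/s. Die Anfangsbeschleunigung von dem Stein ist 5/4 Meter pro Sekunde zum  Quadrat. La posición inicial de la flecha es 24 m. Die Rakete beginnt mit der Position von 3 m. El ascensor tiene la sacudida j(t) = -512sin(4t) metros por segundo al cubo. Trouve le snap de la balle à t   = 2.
Pour résoudre ceci, nous devons prendre 2 dérivées de notre équation de l'accélération a(t) = 6·t·(10·t - 3). La dérivée de l'accélération donne le jerk: j(t) = 120·t - 18. La dérivée du jerk donne le snap: s(t) = 120. En utilisant s(t) = 120 et en substituant t = 2, nous trouvons s = 120.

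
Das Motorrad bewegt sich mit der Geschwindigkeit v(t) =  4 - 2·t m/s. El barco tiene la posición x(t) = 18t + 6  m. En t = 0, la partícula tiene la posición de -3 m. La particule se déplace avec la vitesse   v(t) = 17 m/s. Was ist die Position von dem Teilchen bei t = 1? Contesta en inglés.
We must find the integral of our velocity equation v(t) = 17 1 time. The integral of velocity is position. Using x(0) = -3, we get x(t) = 17·t - 3. From the given position equation x(t) = 17·t - 3, we substitute t = 1 to get x = 14.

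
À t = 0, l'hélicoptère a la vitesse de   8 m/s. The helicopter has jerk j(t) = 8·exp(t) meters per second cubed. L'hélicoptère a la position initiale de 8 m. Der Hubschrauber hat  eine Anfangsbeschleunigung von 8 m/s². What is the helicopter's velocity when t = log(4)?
Starting from jerk j(t) = 8·exp(t), we take 2 antiderivatives. Finding the antiderivative of j(t) and using a(0) = 8: a(t) = 8·exp(t). Integrating acceleration and using the initial condition v(0) = 8, we get v(t) = 8·exp(t). We have velocity v(t) = 8·exp(t). Substituting t = log(4): v(log(4)) = 32.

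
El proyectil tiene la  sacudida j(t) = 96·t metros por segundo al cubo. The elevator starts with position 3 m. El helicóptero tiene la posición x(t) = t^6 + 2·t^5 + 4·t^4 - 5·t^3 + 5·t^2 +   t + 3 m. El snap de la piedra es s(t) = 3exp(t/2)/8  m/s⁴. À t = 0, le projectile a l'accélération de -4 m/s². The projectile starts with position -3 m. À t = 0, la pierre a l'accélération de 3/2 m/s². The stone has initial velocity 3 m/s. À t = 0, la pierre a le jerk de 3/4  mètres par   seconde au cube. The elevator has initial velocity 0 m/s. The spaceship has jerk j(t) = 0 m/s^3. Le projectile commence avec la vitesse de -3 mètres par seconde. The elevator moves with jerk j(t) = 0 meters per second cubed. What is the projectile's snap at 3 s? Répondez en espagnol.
Para resolver esto, necesitamos tomar 1 derivada de nuestra ecuación de la sacudida j(t) = 96·t. La derivada de la sacudida da el snap: s(t) = 96. Usando s(t) = 96 y sustituyendo t = 3, encontramos s = 96.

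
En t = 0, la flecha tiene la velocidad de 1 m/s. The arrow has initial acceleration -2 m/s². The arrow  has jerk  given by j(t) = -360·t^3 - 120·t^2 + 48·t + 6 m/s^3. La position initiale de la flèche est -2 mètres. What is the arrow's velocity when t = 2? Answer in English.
To find the answer, we compute 2 antiderivatives of j(t) = -360·t^3 - 120·t^2 + 48·t + 6. Integrating jerk and using the initial condition a(0) = -2, we get a(t) = -90·t^4 - 40·t^3 + 24·t^2 + 6·t - 2. The antiderivative of acceleration is velocity. Using v(0) = 1, we get v(t) = -18·t^5 - 10·t^4 + 8·t^3 + 3·t^2 - 2·t + 1. We have velocity v(t) = -18·t^5 - 10·t^4 + 8·t^3 + 3·t^2 - 2·t + 1. Substituting t = 2: v(2) = -663.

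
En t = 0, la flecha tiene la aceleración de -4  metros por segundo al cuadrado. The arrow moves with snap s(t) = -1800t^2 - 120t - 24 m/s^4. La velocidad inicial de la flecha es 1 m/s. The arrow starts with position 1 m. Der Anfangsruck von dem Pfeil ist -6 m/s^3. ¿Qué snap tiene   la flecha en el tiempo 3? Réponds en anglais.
We have snap s(t) = -1800·t^2 - 120·t - 24. Substituting t = 3: s(3) = -16584.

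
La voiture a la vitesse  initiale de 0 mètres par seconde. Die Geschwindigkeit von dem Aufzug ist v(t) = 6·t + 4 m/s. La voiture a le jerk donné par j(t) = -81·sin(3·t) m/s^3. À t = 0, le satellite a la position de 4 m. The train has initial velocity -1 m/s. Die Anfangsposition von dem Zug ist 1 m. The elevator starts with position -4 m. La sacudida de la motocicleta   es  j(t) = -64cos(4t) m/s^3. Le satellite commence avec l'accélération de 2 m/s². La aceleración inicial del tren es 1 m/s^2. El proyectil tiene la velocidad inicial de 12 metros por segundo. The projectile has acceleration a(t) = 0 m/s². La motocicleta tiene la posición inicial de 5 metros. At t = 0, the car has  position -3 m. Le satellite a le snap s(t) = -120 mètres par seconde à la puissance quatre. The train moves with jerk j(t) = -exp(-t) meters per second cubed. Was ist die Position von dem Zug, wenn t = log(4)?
Wir müssen die Stammfunktion unserer Gleichung für den Ruck j(t) = -exp(-t) 3-mal finden. Die Stammfunktion von dem Ruck, mit a(0) = 1, ergibt die Beschleunigung: a(t) = exp(-t). Mit ∫a(t)dt und Anwendung von v(0) = -1, finden wir v(t) = -exp(-t). Die Stammfunktion von der Geschwindigkeit ist die Position. Mit x(0) = 1 erhalten wir x(t) = exp(-t). Aus der Gleichung für die Position x(t) = exp(-t), setzen wir t = log(4) ein und erhalten x = 1/4.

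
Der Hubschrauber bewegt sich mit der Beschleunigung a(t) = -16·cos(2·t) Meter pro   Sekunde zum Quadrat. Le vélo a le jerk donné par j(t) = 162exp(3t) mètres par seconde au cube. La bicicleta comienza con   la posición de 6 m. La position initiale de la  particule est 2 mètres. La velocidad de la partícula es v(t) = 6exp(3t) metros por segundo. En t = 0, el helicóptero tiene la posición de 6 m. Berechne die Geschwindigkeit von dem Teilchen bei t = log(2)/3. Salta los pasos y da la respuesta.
Bei t = log(2)/3, v = 12.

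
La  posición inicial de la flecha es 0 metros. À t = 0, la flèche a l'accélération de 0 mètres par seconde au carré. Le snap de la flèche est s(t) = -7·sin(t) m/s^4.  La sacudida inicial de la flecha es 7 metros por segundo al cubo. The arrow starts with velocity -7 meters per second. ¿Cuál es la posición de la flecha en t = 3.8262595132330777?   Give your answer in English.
Starting from snap s(t) = -7·sin(t), we take 4 integrals. The antiderivative of snap, with j(0) = 7, gives jerk: j(t) = 7·cos(t). The integral of jerk, with a(0) = 0, gives acceleration: a(t) = 7·sin(t). Finding the antiderivative of a(t) and using v(0) = -7: v(t) = -7·cos(t). The antiderivative of velocity is position. Using x(0) = 0, we get x(t) = -7·sin(t). We have position x(t) = -7·sin(t). Substituting t = 3.8262595132330777: x(3.8262595132330777) = 4.42690490323023.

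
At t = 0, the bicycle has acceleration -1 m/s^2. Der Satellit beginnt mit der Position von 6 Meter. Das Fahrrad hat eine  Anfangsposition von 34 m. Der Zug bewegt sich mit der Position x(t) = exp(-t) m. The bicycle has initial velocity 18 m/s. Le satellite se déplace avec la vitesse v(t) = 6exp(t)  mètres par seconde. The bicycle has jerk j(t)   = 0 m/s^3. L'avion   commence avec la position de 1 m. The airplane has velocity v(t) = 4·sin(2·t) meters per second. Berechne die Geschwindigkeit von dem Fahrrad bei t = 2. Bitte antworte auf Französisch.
Nous devons intégrer notre équation du jerk j(t) = 0 2 fois. En prenant ∫j(t)dt et en appliquant a(0) = -1, nous trouvons a(t) = -1. En intégrant l'accélération et en utilisant la condition initiale v(0) = 18, nous obtenons v(t) = 18 - t. En utilisant v(t) = 18 - t et en substituant t = 2, nous trouvons v = 16.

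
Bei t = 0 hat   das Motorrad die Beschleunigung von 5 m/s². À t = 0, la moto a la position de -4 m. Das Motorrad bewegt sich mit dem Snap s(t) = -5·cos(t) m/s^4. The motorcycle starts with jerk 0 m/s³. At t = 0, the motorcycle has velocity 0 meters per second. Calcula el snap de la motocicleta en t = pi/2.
Tenemos el snap s(t) = -5·cos(t). Sustituyendo t = pi/2: s(pi/2) = 0.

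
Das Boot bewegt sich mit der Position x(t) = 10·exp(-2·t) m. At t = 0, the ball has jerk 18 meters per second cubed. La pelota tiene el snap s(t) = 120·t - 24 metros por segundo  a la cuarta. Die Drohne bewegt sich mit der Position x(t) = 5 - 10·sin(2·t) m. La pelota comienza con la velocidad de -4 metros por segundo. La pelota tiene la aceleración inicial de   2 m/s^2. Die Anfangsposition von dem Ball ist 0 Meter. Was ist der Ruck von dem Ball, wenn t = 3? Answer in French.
Nous devons intégrer notre équation du snap s(t) = 120·t - 24 1 fois. En prenant ∫s(t)dt et en appliquant j(0) = 18, nous trouvons j(t) = 60·t^2 - 24·t + 18. Nous avons le jerk j(t) = 60·t^2 - 24·t + 18. En substituant t = 3: j(3) = 486.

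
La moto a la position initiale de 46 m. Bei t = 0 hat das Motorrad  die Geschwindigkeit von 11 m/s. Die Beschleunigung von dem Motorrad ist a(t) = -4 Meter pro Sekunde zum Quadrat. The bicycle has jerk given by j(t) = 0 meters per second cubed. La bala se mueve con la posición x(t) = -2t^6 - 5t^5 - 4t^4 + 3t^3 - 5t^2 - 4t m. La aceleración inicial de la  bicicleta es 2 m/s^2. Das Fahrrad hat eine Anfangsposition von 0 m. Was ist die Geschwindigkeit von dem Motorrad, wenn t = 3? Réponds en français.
Pour résoudre ceci, nous devons prendre 1 primitive de notre équation de l'accélération a(t) = -4. L'intégrale de l'accélération, avec v(0) = 11, donne la vitesse: v(t) = 11 - 4·t. Nous avons la vitesse v(t) = 11 - 4·t. En substituant t = 3: v(3) = -1.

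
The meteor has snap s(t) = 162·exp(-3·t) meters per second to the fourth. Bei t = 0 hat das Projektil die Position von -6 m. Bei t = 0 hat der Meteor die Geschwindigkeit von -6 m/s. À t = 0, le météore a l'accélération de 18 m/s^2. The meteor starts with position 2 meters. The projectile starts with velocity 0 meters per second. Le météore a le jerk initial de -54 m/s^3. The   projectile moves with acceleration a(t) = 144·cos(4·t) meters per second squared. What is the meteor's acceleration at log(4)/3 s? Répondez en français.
Pour résoudre ceci, nous devons prendre 2 primitives de notre équation du snap s(t) = 162·exp(-3·t). L'intégrale du snap est le jerk. En utilisant j(0) = -54, nous obtenons j(t) = -54·exp(-3·t). La primitive du jerk est l'accélération. En utilisant a(0) = 18, nous obtenons a(t) = 18·exp(-3·t). En utilisant a(t) = 18·exp(-3·t) et en substituant t = log(4)/3, nous trouvons a = 9/2.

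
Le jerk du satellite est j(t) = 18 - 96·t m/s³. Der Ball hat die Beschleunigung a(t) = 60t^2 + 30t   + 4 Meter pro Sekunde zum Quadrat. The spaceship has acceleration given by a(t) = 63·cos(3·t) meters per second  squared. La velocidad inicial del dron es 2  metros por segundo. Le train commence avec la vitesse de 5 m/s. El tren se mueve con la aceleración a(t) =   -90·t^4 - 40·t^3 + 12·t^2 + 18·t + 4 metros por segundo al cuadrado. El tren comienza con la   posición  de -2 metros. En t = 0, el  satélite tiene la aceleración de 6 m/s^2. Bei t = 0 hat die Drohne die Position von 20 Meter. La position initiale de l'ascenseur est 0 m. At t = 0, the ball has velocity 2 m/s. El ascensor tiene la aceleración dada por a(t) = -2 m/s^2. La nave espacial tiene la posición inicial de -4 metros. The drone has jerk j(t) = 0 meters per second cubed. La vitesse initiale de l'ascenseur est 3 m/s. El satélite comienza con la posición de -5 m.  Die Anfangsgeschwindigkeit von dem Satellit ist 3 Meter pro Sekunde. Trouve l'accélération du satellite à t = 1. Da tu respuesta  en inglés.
Starting from jerk j(t) = 18 - 96·t, we take 1 integral. The antiderivative of jerk is acceleration. Using a(0) = 6, we get a(t) = -48·t^2 + 18·t + 6. We have acceleration a(t) = -48·t^2 + 18·t + 6. Substituting t = 1: a(1) = -24.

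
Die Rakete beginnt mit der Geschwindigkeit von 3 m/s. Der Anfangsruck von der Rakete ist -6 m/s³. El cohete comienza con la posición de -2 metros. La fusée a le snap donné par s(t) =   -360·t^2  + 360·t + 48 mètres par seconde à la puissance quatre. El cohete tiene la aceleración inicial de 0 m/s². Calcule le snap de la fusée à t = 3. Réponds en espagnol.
Tenemos el snap s(t) = -360·t^2 + 360·t + 48. Sustituyendo t = 3: s(3) = -2112.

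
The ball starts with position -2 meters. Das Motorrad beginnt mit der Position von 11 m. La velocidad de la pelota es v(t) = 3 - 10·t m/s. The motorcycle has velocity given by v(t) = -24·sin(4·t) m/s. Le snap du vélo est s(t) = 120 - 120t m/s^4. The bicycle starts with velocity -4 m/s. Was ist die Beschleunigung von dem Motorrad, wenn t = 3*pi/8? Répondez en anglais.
To solve this, we need to take 1 derivative of our velocity equation v(t) = -24·sin(4·t). Taking d/dt of v(t), we find a(t) = -96·cos(4·t). Using a(t) = -96·cos(4·t) and substituting t = 3*pi/8, we find a = 0.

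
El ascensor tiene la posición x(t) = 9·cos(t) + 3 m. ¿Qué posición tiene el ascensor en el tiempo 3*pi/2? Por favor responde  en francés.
Nous avons la position x(t) = 9·cos(t) + 3. En substituant t = 3*pi/2: x(3*pi/2) = 3.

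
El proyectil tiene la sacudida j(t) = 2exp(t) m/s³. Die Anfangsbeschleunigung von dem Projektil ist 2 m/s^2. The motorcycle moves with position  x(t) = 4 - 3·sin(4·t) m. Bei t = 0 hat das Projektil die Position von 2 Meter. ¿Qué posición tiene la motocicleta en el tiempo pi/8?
Tenemos la posición x(t) = 4 - 3·sin(4·t). Sustituyendo t = pi/8: x(pi/8) = 1.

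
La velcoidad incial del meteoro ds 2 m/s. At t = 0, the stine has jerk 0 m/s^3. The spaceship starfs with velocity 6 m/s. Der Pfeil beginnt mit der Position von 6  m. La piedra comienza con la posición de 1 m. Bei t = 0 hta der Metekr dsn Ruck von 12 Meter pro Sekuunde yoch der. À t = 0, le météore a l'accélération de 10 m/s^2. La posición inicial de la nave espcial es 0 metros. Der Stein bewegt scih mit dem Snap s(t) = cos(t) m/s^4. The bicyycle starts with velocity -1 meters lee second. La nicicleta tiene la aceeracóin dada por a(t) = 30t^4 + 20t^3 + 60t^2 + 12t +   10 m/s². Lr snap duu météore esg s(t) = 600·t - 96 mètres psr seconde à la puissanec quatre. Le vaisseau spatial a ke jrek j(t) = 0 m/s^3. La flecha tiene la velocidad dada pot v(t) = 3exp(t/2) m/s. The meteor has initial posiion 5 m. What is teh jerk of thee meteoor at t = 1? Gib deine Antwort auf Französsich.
Nous devons trouver la primitive de notre équation du snap s(t) = 600·t - 96 1 fois. En prenant ∫s(t)dt et en appliquant j(0) = 12, nous trouvons j(t) = 300·t^2 - 96·t + 12. Nous avons le jerk j(t) = 300·t^2 - 96·t + 12. En substituant t = 1: j(1) = 216.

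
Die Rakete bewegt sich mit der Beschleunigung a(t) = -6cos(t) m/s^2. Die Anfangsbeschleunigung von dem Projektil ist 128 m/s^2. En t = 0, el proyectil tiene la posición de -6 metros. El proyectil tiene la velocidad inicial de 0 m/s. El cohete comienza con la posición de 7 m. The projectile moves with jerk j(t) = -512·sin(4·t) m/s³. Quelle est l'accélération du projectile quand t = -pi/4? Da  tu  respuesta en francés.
En partant du jerk j(t) = -512·sin(4·t), nous prenons 1 primitive. L'intégrale du jerk est l'accélération. En utilisant a(0) = 128, nous obtenons a(t) = 128·cos(4·t). En utilisant a(t) = 128·cos(4·t) et en substituant t = -pi/4, nous trouvons a = -128.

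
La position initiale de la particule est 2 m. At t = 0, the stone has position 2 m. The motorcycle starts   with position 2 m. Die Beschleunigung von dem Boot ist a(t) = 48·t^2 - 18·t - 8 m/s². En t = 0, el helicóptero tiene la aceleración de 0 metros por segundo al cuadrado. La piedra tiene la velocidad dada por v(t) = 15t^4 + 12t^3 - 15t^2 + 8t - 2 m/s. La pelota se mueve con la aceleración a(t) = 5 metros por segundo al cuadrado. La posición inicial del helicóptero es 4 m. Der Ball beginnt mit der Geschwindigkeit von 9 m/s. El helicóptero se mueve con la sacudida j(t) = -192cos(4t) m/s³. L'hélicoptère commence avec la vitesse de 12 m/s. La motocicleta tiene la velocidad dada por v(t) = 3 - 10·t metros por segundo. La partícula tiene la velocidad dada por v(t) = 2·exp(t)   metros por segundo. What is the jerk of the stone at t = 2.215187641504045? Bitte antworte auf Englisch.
We must differentiate our velocity equation v(t) = 15·t^4 + 12·t^3 - 15·t^2 + 8·t - 2 2 times. The derivative of velocity gives acceleration: a(t) = 60·t^3 + 36·t^2 - 30·t + 8. The derivative of acceleration gives jerk: j(t) = 180·t^2 + 72·t - 30. Using j(t) = 180·t^2 + 72·t - 30 and substituting t = 2.215187641504045, we find j = 1012.76364186130.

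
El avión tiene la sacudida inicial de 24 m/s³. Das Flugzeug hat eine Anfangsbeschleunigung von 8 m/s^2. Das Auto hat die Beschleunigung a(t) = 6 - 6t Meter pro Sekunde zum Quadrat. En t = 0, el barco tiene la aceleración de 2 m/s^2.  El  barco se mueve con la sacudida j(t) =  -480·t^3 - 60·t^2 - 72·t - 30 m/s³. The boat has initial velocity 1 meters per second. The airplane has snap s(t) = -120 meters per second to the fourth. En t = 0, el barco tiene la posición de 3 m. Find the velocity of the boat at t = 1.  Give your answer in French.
Nous devons intégrer notre équation du jerk j(t) = -480·t^3 - 60·t^2 - 72·t - 30 2 fois. En prenant ∫j(t)dt et en appliquant a(0) = 2, nous trouvons a(t) = -120·t^4 - 20·t^3 - 36·t^2 - 30·t + 2. La primitive de l'accélération, avec v(0) = 1, donne la vitesse: v(t) = -24·t^5 - 5·t^4 - 12·t^3 - 15·t^2 + 2·t + 1. De l'équation de la vitesse v(t) = -24·t^5 - 5·t^4 - 12·t^3 - 15·t^2 + 2·t + 1, nous substituons t = 1 pour obtenir v = -53.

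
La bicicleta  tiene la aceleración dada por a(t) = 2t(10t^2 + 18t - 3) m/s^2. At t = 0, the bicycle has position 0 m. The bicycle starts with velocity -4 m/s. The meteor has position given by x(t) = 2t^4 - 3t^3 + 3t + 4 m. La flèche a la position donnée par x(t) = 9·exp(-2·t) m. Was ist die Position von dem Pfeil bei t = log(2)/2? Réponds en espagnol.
Usando x(t) = 9·exp(-2·t) y sustituyendo t = log(2)/2, encontramos x = 9/2.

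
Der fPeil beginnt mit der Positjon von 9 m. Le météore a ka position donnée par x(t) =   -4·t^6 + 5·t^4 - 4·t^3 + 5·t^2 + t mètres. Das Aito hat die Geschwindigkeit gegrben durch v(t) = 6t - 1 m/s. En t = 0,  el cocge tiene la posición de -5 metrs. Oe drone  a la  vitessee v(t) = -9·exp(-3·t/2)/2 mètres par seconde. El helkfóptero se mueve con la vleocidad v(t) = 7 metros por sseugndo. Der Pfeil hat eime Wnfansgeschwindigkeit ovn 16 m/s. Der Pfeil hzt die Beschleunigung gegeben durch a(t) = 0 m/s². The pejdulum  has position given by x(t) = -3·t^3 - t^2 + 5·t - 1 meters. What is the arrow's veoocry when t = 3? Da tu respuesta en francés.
Pour résoudre ceci, nous devons prendre 1 primitive de notre équation de l'accélération a(t) = 0. La primitive de l'accélération est la vitesse. En utilisant v(0) = 16, nous obtenons v(t) = 16. Nous avons la vitesse v(t) = 16. En substituant t = 3: v(3) = 16.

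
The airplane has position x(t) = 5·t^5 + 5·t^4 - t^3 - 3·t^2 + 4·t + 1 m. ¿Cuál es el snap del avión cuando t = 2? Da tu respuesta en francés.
En partant de la position x(t) = 5·t^5 + 5·t^4 - t^3 - 3·t^2 + 4·t + 1, nous prenons 4 dérivées. En dérivant la position, nous obtenons la vitesse: v(t) = 25·t^4 + 20·t^3 - 3·t^2 - 6·t + 4. En dérivant la vitesse, nous obtenons l'accélération: a(t) = 100·t^3 + 60·t^2 - 6·t - 6. En prenant d/dt de a(t), nous trouvons j(t) = 300·t^2 + 120·t - 6. La dérivée du jerk donne le snap: s(t) = 600·t + 120. Nous avons le snap s(t) = 600·t + 120. En substituant t = 2: s(2) = 1320.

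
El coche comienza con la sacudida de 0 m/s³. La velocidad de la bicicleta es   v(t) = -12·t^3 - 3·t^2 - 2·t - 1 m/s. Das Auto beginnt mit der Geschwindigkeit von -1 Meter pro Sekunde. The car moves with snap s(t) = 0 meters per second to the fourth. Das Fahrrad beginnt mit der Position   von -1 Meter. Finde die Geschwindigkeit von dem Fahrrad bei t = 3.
Aus der Gleichung für die Geschwindigkeit v(t) = -12·t^3 - 3·t^2 - 2·t - 1, setzen wir t = 3 ein und erhalten v = -358.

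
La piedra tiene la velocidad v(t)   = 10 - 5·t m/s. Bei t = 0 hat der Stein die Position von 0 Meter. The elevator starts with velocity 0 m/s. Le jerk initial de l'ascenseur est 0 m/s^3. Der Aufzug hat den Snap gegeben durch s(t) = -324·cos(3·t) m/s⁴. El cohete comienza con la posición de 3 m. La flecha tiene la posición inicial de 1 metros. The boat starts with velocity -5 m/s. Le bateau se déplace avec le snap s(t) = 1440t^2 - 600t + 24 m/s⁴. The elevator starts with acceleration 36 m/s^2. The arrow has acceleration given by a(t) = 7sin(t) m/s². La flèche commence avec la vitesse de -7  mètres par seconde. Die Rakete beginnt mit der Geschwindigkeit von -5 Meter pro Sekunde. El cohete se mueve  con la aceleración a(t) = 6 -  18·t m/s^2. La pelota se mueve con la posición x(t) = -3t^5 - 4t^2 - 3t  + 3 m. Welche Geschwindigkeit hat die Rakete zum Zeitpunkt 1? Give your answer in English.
To find the answer, we compute 1 integral of a(t) = 6 - 18·t. The antiderivative of acceleration is velocity. Using v(0) = -5, we get v(t) = -9·t^2 + 6·t - 5. From the given velocity equation v(t) = -9·t^2 + 6·t - 5, we substitute t = 1 to get v = -8.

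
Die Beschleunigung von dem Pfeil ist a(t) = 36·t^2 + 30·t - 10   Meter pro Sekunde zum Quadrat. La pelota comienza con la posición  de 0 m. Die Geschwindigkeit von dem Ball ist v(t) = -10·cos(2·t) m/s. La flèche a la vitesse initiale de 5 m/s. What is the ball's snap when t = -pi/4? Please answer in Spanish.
Debemos derivar nuestra ecuación de la velocidad v(t) = -10·cos(2·t) 3 veces. La derivada de la velocidad da la aceleración: a(t) = 20·sin(2·t). Tomando d/dt de a(t), encontramos j(t) = 40·cos(2·t). La derivada de la sacudida da el snap: s(t) = -80·sin(2·t). Tenemos el snap s(t) = -80·sin(2·t). Sustituyendo t = -pi/4: s(-pi/4) = 80.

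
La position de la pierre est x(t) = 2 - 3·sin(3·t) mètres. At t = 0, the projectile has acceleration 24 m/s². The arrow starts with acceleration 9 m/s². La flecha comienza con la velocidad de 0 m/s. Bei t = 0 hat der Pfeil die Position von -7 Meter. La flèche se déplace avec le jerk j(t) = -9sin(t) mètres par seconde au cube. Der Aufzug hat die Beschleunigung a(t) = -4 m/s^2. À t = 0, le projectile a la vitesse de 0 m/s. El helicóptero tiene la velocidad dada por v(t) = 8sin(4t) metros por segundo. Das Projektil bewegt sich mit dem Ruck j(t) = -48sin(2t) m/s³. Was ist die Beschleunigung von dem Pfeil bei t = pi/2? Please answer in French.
Nous devons trouver la primitive de notre équation du jerk j(t) = -9·sin(t) 1 fois. L'intégrale du jerk est l'accélération. En utilisant a(0) = 9, nous obtenons a(t) = 9·cos(t). De l'équation de l'accélération a(t) = 9·cos(t), nous substituons t = pi/2 pour obtenir a = 0.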